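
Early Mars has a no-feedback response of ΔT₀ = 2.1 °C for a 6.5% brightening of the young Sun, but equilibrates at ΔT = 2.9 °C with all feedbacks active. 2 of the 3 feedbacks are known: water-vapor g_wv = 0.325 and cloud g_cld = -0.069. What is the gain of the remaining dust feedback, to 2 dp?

0.02

Amplification A = ΔT/ΔT₀ = 2.9/2.1 = 1.381.
Total gain g = 1 − 1/A = 1 − 1/1.381 = 0.2759.
Known gains sum to 0.325 − 0.069 = 0.256.
g_dust = 0.2759 − 0.256 = 0.02.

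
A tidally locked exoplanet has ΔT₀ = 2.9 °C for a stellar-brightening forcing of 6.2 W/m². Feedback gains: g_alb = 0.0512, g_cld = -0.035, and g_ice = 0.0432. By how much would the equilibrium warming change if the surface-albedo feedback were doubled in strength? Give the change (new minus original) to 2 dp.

Original: g = 0.0594, ΔT = 2.9/(1−0.0594) = 3.0831 °C.
With doubled surface-albedo: g' = 0.1106, ΔT' = 2.9/(1−0.1106) = 3.2606 °C.
Change = 3.2606 − 3.0831 = 0.18 °C.

0.18 °C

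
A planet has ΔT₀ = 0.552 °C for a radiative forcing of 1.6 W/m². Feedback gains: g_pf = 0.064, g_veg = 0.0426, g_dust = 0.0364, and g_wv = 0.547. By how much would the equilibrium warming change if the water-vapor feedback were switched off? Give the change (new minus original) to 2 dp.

-1.14 °C

Original: g = 0.69, ΔT = 0.552/(1−0.69) = 1.7806 °C.
Without water-vapor: g' = 0.143, ΔT' = 0.552/(1−0.143) = 0.6441 °C.
Change = 0.6441 − 1.7806 = -1.14 °C.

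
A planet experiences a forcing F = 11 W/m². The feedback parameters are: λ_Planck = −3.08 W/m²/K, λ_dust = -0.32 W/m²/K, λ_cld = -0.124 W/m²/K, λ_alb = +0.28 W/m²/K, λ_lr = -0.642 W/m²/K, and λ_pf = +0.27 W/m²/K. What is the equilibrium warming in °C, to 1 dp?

Net feedback parameter λ = (−3.08) + (-0.32) + (-0.124) + (+0.28) + (-0.642) + (+0.27) = -3.616 W/m²/K.
ΔT = −F/λ = −11/(-3.616) = 3.0 °C.

3.0 °C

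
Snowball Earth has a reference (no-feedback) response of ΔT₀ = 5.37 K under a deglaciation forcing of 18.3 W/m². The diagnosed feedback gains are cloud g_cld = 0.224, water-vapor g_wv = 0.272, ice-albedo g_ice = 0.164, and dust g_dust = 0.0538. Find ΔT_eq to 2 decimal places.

Total gain g = 0.224 + 0.272 + 0.164 + 0.0538 = 0.7138.
Amplification A = 1/(1 − 0.7138) = 3.494.
ΔT = 5.37 × 3.494 = 18.76 K.

18.76 K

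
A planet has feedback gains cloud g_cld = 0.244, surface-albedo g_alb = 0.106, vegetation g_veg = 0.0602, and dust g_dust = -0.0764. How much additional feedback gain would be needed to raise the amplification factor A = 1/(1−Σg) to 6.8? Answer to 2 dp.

0.52

Current total gain = 0.3338.
Target gain for A = 6.8: g* = 1 − 1/6.8 = 0.8529.
Additional gain needed = 0.8529 − 0.3338 = 0.52.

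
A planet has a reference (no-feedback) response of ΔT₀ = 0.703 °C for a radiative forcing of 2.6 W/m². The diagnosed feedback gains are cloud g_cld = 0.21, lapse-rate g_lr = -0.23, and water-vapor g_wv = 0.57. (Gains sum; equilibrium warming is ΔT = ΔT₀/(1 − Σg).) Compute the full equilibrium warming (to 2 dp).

Total gain g = 0.21 − 0.23 + 0.57 = 0.55.
Amplification A = 1/(1 − 0.55) = 2.222.
ΔT = 0.703 × 2.222 = 1.56 °C.

1.56 °C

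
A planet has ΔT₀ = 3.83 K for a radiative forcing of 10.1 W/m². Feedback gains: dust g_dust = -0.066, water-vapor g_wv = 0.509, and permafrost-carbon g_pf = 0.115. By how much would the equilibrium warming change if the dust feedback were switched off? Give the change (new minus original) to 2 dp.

Original: g = 0.558, ΔT = 3.83/(1−0.558) = 8.6652 K.
Without dust: g' = 0.624, ΔT' = 3.83/(1−0.624) = 10.1862 K.
Change = 10.1862 − 8.6652 = 1.52 K.

1.52 K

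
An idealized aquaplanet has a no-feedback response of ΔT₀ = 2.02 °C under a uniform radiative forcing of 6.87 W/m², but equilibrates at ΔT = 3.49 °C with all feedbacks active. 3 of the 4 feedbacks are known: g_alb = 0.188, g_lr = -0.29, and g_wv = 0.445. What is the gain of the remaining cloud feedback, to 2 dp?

Amplification A = ΔT/ΔT₀ = 3.49/2.02 = 1.728.
Total gain g = 1 − 1/A = 1 − 1/1.728 = 0.4213.
Known gains sum to 0.188 − 0.29 + 0.445 = 0.343.
g_cld = 0.4213 − 0.343 = 0.08.

0.08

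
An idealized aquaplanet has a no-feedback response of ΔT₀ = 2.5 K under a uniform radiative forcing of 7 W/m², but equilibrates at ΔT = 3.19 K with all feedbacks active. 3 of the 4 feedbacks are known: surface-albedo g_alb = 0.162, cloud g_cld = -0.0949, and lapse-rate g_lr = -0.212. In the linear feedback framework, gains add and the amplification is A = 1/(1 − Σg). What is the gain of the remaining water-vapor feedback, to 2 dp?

Amplification A = ΔT/ΔT₀ = 3.19/2.5 = 1.276.
Total gain g = 1 − 1/A = 1 − 1/1.276 = 0.2163.
Known gains sum to 0.162 − 0.0949 − 0.212 = -0.1449.
g_wv = 0.2163 + 0.1449 = 0.36.

0.36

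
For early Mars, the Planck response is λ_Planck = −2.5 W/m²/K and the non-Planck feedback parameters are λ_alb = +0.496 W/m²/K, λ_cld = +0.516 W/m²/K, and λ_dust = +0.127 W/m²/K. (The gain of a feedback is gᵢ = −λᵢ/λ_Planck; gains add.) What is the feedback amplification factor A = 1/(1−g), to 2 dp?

Convert to gains: g_alb = 0.496/2.5 = 0.1984; g_cld = 0.516/2.5 = 0.2064; g_dust = 0.127/2.5 = 0.0508.
Total gain g = 0.4556.
A = 1/(1 − 0.4556) = 1.84.

1.84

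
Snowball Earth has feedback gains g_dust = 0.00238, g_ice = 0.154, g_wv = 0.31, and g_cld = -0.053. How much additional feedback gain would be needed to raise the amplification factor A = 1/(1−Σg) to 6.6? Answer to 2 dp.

0.44

Current total gain = 0.41338.
Target gain for A = 6.6: g* = 1 − 1/6.6 = 0.8485.
Additional gain needed = 0.8485 − 0.41338 = 0.44.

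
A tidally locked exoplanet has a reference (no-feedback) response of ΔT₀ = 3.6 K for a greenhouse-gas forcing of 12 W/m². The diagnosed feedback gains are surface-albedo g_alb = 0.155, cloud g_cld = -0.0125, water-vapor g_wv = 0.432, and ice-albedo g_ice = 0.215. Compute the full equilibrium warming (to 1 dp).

17.1 K

Total gain g = 0.155 − 0.0125 + 0.432 + 0.215 = 0.7895.
Amplification A = 1/(1 − 0.7895) = 4.751.
ΔT = 3.6 × 4.751 = 17.1 K.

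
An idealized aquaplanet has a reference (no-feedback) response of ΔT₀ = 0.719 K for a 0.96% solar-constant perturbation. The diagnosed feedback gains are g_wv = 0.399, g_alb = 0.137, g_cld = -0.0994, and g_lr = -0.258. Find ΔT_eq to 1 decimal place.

0.9 K

Total gain g = 0.399 + 0.137 − 0.0994 − 0.258 = 0.1786.
Amplification A = 1/(1 − 0.1786) = 1.217.
ΔT = 0.719 × 1.217 = 0.9 K.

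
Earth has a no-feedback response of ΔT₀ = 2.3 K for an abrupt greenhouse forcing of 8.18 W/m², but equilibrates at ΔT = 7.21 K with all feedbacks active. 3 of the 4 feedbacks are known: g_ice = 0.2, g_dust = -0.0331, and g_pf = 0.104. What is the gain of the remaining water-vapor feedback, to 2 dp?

0.41

Amplification A = ΔT/ΔT₀ = 7.21/2.3 = 3.135.
Total gain g = 1 − 1/A = 1 − 1/3.135 = 0.681.
Known gains sum to 0.2 − 0.0331 + 0.104 = 0.2709.
g_wv = 0.681 − 0.2709 = 0.41.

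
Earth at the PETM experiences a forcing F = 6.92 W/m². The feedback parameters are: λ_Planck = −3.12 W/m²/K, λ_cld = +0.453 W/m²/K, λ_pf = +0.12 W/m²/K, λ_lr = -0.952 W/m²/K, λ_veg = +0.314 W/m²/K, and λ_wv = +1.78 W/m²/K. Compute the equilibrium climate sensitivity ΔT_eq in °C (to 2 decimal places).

4.93 °C

Net feedback parameter λ = (−3.12) + (+0.453) + (+0.12) + (-0.952) + (+0.314) + (+1.78) = -1.405 W/m²/K.
ΔT = −F/λ = −6.92/(-1.405) = 4.93 °C.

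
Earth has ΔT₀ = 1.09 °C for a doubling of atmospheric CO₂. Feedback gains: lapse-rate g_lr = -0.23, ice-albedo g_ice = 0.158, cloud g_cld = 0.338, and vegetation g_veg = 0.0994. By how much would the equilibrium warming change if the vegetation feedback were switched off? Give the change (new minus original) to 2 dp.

-0.23 °C

Original: g = 0.3654, ΔT = 1.09/(1−0.3654) = 1.7176 °C.
Without vegetation: g' = 0.266, ΔT' = 1.09/(1−0.266) = 1.4850 °C.
Change = 1.4850 − 1.7176 = -0.23 °C.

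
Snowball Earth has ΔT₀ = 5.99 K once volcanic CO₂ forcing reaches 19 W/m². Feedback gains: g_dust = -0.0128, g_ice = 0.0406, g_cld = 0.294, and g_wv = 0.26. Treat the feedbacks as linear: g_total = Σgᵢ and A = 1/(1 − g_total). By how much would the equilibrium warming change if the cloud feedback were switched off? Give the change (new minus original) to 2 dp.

Original: g = 0.5818, ΔT = 5.99/(1−0.5818) = 14.3233 K.
Without cloud: g' = 0.2878, ΔT' = 5.99/(1−0.2878) = 8.4106 K.
Change = 8.4106 − 14.3233 = -5.91 K.

-5.91 K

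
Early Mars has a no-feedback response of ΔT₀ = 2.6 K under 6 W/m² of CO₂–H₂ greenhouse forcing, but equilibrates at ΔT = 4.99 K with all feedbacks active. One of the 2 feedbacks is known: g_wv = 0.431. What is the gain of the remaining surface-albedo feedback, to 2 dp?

Amplification A = ΔT/ΔT₀ = 4.99/2.6 = 1.919.
Total gain g = 1 − 1/A = 1 − 1/1.919 = 0.4789.
The known gain is 0.431.
g_alb = 0.4789 − 0.431 = 0.05.

0.05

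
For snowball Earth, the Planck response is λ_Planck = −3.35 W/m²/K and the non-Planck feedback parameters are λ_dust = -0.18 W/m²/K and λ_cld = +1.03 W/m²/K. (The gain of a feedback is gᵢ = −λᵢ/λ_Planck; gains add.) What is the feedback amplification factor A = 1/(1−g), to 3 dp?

Convert to gains: g_dust = -0.18/3.35 = -0.05373; g_cld = 1.03/3.35 = 0.3075.
Total gain g = 0.25377.
A = 1/(1 − 0.25377) = 1.340.

1.340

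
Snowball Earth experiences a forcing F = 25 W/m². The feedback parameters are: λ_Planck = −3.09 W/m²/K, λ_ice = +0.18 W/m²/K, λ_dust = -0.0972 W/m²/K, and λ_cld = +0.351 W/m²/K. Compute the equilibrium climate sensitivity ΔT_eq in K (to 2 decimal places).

Net feedback parameter λ = (−3.09) + (+0.18) + (-0.0972) + (+0.351) = -2.6562 W/m²/K.
ΔT = −F/λ = −25/(-2.6562) = 9.41 K.

9.41 K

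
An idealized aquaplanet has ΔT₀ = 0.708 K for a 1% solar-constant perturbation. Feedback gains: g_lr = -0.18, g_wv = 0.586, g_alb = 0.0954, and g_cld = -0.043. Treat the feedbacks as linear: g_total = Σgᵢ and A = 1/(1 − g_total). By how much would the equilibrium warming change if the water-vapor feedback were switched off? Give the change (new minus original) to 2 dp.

Original: g = 0.4584, ΔT = 0.708/(1−0.4584) = 1.3072 K.
Without water-vapor: g' = -0.1276, ΔT' = 0.708/(1+0.1276) = 0.6279 K.
Change = 0.6279 − 1.3072 = -0.68 K.

-0.68 K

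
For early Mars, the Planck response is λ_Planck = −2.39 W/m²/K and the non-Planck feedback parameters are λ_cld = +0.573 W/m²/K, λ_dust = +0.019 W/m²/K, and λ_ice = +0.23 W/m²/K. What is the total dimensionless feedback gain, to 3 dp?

0.344

Convert to gains: g_cld = 0.573/2.39 = 0.2397; g_dust = 0.019/2.39 = 0.00795; g_ice = 0.23/2.39 = 0.09623.
Total gain g = 0.34388.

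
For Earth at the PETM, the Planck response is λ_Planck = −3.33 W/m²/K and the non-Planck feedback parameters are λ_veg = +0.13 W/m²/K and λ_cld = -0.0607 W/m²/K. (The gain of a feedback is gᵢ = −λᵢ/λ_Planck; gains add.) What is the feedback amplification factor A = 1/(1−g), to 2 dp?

1.02

Convert to gains: g_veg = 0.13/3.33 = 0.03904; g_cld = -0.0607/3.33 = -0.01823.
Total gain g = 0.02081.
A = 1/(1 − 0.02081) = 1.02.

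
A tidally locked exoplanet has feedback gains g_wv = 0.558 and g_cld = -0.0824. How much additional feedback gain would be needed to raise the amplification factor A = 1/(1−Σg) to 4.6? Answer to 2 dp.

Current total gain = 0.4756.
Target gain for A = 4.6: g* = 1 − 1/4.6 = 0.7826.
Additional gain needed = 0.7826 − 0.4756 = 0.31.

0.31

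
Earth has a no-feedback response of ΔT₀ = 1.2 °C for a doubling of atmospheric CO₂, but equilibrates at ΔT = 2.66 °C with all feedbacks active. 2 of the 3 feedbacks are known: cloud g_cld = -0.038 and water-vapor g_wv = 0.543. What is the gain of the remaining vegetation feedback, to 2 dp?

0.04

Amplification A = ΔT/ΔT₀ = 2.66/1.2 = 2.217.
Total gain g = 1 − 1/A = 1 − 1/2.217 = 0.5489.
Known gains sum to -0.038 + 0.543 = 0.505.
g_veg = 0.5489 − 0.505 = 0.04.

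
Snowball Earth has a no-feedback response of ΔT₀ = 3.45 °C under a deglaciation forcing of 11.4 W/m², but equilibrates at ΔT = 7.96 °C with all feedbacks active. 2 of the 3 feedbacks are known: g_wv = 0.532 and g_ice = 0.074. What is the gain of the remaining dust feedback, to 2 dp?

Amplification A = ΔT/ΔT₀ = 7.96/3.45 = 2.307.
Total gain g = 1 − 1/A = 1 − 1/2.307 = 0.5665.
Known gains sum to 0.532 + 0.074 = 0.606.
g_dust = 0.5665 − 0.606 = -0.04.

-0.04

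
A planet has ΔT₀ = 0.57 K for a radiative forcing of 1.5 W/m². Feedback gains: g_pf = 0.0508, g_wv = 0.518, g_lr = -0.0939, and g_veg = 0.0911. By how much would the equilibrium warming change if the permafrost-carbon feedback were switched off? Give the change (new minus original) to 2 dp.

-0.14 K

Original: g = 0.566, ΔT = 0.57/(1−0.566) = 1.3134 K.
Without permafrost-carbon: g' = 0.5152, ΔT' = 0.57/(1−0.5152) = 1.1757 K.
Change = 1.1757 − 1.3134 = -0.14 K.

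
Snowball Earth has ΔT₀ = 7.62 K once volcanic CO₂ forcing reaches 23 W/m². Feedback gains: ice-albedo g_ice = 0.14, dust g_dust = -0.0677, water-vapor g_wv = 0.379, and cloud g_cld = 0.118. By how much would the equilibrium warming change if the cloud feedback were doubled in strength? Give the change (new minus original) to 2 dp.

6.68 K

Original: g = 0.5693, ΔT = 7.62/(1−0.5693) = 17.6921 K.
With doubled cloud: g' = 0.6873, ΔT' = 7.62/(1−0.6873) = 24.3684 K.
Change = 24.3684 − 17.6921 = 6.68 K.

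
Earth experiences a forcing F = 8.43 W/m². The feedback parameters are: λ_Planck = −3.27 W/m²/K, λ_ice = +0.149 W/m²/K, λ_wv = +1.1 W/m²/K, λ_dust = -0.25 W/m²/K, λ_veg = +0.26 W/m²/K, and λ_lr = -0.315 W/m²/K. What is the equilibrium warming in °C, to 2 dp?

Net feedback parameter λ = (−3.27) + (+0.149) + (+1.1) + (-0.25) + (+0.26) + (-0.315) = -2.326 W/m²/K.
ΔT = −F/λ = −8.43/(-2.326) = 3.62 °C.

3.62 °C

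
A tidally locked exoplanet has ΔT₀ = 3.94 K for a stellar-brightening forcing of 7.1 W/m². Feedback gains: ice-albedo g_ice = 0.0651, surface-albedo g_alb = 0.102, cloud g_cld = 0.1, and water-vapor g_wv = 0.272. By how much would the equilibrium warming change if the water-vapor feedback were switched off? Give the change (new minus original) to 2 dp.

Original: g = 0.5391, ΔT = 3.94/(1−0.5391) = 8.5485 K.
Without water-vapor: g' = 0.2671, ΔT' = 3.94/(1−0.2671) = 5.3759 K.
Change = 5.3759 − 8.5485 = -3.17 K.

-3.17 K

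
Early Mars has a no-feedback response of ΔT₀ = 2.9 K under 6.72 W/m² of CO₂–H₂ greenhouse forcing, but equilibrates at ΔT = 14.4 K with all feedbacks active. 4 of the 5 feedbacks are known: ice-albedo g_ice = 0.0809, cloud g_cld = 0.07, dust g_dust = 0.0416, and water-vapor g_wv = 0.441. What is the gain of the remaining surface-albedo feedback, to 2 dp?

Amplification A = ΔT/ΔT₀ = 14.4/2.9 = 4.966.
Total gain g = 1 − 1/A = 1 − 1/4.966 = 0.7986.
Known gains sum to 0.0809 + 0.07 + 0.0416 + 0.441 = 0.6335.
g_alb = 0.7986 − 0.6335 = 0.17.

0.17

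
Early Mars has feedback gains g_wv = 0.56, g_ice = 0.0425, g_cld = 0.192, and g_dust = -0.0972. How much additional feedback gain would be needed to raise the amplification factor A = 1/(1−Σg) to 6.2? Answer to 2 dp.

Current total gain = 0.6973.
Target gain for A = 6.2: g* = 1 − 1/6.2 = 0.8387.
Additional gain needed = 0.8387 − 0.6973 = 0.14.

0.14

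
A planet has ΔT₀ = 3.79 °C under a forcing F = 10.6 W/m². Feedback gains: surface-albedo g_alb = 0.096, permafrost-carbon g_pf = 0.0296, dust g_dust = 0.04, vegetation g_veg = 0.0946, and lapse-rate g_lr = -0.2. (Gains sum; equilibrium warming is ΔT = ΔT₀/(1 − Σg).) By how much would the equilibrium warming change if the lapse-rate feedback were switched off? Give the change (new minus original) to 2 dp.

Original: g = 0.0602, ΔT = 3.79/(1−0.0602) = 4.0328 °C.
Without lapse-rate: g' = 0.2602, ΔT' = 3.79/(1−0.2602) = 5.1230 °C.
Change = 5.1230 − 4.0328 = 1.09 °C.

1.09 °C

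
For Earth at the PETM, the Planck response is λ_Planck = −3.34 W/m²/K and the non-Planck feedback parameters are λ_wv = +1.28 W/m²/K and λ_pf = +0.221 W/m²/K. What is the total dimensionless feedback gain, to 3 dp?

0.449

Convert to gains: g_wv = 1.28/3.34 = 0.3832; g_pf = 0.221/3.34 = 0.06617.
Total gain g = 0.44937.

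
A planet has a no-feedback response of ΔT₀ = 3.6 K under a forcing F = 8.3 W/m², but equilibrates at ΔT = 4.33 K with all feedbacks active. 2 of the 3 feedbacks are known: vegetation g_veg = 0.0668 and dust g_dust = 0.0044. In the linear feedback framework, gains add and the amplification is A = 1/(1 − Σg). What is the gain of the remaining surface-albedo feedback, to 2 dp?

Amplification A = ΔT/ΔT₀ = 4.33/3.6 = 1.203.
Total gain g = 1 − 1/A = 1 − 1/1.203 = 0.1687.
Known gains sum to 0.0668 + 0.0044 = 0.0712.
g_alb = 0.1687 − 0.0712 = 0.10.

0.10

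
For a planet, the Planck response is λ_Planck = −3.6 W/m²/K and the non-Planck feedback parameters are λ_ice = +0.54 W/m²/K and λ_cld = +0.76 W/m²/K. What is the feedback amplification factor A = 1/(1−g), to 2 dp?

Convert to gains: g_ice = 0.54/3.6 = 0.15; g_cld = 0.76/3.6 = 0.2111.
Total gain g = 0.3611.
A = 1/(1 − 0.3611) = 1.57.

1.57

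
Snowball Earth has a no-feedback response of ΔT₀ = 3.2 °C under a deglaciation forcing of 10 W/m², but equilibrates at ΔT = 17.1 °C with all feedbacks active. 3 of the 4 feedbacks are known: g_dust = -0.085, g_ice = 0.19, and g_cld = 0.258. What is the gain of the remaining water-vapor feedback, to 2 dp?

Amplification A = ΔT/ΔT₀ = 17.1/3.2 = 5.344.
Total gain g = 1 − 1/A = 1 − 1/5.344 = 0.8129.
Known gains sum to -0.085 + 0.19 + 0.258 = 0.363.
g_wv = 0.8129 − 0.363 = 0.45.

0.45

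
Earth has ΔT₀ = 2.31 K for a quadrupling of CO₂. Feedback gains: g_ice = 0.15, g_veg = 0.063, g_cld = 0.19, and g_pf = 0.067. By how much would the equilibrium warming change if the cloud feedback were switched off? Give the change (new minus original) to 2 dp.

Original: g = 0.47, ΔT = 2.31/(1−0.47) = 4.3585 K.
Without cloud: g' = 0.28, ΔT' = 2.31/(1−0.28) = 3.2083 K.
Change = 3.2083 − 4.3585 = -1.15 K.

-1.15 K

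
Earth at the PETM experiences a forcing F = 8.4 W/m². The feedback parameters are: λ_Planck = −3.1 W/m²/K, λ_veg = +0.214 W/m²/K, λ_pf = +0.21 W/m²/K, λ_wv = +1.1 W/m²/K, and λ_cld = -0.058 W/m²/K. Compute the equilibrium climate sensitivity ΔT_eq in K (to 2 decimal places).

5.14 K

Net feedback parameter λ = (−3.1) + (+0.214) + (+0.21) + (+1.1) + (-0.058) = -1.634 W/m²/K.
ΔT = −F/λ = −8.4/(-1.634) = 5.14 K.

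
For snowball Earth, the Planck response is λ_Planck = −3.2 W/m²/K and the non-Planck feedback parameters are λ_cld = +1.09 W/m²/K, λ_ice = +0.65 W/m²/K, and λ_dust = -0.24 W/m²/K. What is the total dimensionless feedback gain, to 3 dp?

Convert to gains: g_cld = 1.09/3.2 = 0.3406; g_ice = 0.65/3.2 = 0.2031; g_dust = -0.24/3.2 = -0.075.
Total gain g = 0.4687.

0.469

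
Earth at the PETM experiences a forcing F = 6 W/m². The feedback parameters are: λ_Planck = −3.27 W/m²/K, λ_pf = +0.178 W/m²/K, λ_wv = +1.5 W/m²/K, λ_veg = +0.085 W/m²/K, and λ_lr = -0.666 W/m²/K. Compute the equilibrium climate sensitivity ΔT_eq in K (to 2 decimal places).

2.76 K

Net feedback parameter λ = (−3.27) + (+0.178) + (+1.5) + (+0.085) + (-0.666) = -2.173 W/m²/K.
ΔT = −F/λ = −6/(-2.173) = 2.76 K.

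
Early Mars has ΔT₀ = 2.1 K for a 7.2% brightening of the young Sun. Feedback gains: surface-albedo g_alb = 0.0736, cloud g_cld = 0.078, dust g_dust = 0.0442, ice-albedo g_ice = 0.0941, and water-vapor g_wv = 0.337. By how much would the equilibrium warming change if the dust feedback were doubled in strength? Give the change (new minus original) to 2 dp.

0.76 K

Original: g = 0.6269, ΔT = 2.1/(1−0.6269) = 5.6285 K.
With doubled dust: g' = 0.6711, ΔT' = 2.1/(1−0.6711) = 6.3849 K.
Change = 6.3849 − 5.6285 = 0.76 K.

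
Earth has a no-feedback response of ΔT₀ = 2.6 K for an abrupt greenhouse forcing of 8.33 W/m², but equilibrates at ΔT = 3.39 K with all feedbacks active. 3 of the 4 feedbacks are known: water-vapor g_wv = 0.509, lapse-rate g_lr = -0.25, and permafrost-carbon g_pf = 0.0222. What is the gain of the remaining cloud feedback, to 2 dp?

Amplification A = ΔT/ΔT₀ = 3.39/2.6 = 1.304.
Total gain g = 1 − 1/A = 1 − 1/1.304 = 0.2331.
Known gains sum to 0.509 − 0.25 + 0.0222 = 0.2812.
g_cld = 0.2331 − 0.2812 = -0.05.

-0.05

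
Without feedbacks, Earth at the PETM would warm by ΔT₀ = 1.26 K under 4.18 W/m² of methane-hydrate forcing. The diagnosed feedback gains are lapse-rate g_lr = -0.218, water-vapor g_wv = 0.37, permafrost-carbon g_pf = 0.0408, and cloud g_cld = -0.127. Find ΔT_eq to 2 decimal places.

Total gain g = -0.218 + 0.37 + 0.0408 − 0.127 = 0.0658.
Amplification A = 1/(1 − 0.0658) = 1.07.
ΔT = 1.26 × 1.07 = 1.35 K.

1.35 K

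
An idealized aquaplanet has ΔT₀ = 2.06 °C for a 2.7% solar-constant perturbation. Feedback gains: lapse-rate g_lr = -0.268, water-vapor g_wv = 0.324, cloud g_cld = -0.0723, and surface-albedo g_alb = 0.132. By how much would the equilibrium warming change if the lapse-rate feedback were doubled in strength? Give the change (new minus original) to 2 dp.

Original: g = 0.1157, ΔT = 2.06/(1−0.1157) = 2.3295 °C.
With doubled lapse-rate: g' = -0.1523, ΔT' = 2.06/(1+0.1523) = 1.7877 °C.
Change = 1.7877 − 2.3295 = -0.54 °C.

-0.54 °C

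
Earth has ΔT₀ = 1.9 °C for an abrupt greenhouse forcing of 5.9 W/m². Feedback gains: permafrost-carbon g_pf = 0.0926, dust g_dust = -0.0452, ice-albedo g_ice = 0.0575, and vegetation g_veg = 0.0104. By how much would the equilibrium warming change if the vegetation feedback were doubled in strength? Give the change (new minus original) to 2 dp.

Original: g = 0.1153, ΔT = 1.9/(1−0.1153) = 2.1476 °C.
With doubled vegetation: g' = 0.1257, ΔT' = 1.9/(1−0.1257) = 2.1732 °C.
Change = 2.1732 − 2.1476 = 0.03 °C.

0.03 °C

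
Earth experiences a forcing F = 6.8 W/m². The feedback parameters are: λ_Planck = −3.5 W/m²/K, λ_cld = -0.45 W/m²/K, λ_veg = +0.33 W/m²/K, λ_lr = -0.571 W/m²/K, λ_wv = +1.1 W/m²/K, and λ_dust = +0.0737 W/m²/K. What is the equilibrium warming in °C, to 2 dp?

2.25 °C

Net feedback parameter λ = (−3.5) + (-0.45) + (+0.33) + (-0.571) + (+1.1) + (+0.0737) = -3.0173 W/m²/K.
ΔT = −F/λ = −6.8/(-3.0173) = 2.25 °C.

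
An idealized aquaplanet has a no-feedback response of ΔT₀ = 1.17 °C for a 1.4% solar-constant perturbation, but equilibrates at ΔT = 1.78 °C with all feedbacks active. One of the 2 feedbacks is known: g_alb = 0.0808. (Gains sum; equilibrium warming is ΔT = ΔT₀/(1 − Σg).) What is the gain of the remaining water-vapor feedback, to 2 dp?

0.26

Amplification A = ΔT/ΔT₀ = 1.78/1.17 = 1.521.
Total gain g = 1 − 1/A = 1 − 1/1.521 = 0.3425.
The known gain is 0.0808.
g_wv = 0.3425 − 0.0808 = 0.26.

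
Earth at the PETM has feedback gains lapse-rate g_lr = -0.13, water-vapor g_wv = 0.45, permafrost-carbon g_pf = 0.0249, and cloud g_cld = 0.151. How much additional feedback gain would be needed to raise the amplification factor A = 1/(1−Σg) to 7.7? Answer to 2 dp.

Current total gain = 0.4959.
Target gain for A = 7.7: g* = 1 − 1/7.7 = 0.8701.
Additional gain needed = 0.8701 − 0.4959 = 0.37.

0.37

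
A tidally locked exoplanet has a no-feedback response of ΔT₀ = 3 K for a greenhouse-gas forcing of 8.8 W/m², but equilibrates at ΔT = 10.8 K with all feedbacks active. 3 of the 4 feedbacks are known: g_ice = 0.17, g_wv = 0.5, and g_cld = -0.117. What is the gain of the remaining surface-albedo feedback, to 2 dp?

0.17

Amplification A = ΔT/ΔT₀ = 10.8/3 = 3.6.
Total gain g = 1 − 1/A = 1 − 1/3.6 = 0.7222.
Known gains sum to 0.17 + 0.5 − 0.117 = 0.553.
g_alb = 0.7222 − 0.553 = 0.17.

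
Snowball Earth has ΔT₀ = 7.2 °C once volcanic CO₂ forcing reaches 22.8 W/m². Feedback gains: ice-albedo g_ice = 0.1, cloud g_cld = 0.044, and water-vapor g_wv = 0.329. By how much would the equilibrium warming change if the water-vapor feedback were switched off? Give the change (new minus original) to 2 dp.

Original: g = 0.473, ΔT = 7.2/(1−0.473) = 13.6622 °C.
Without water-vapor: g' = 0.144, ΔT' = 7.2/(1−0.144) = 8.4112 °C.
Change = 8.4112 − 13.6622 = -5.25 °C.

-5.25 °C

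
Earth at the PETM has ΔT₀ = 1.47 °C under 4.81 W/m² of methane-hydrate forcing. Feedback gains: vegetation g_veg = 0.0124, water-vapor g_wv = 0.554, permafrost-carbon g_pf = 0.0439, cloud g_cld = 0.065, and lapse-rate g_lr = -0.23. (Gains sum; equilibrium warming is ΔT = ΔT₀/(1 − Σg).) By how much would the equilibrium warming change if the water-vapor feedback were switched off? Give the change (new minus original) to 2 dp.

Original: g = 0.4453, ΔT = 1.47/(1−0.4453) = 2.6501 °C.
Without water-vapor: g' = -0.1087, ΔT' = 1.47/(1+0.1087) = 1.3259 °C.
Change = 1.3259 − 2.6501 = -1.32 °C.

-1.32 °C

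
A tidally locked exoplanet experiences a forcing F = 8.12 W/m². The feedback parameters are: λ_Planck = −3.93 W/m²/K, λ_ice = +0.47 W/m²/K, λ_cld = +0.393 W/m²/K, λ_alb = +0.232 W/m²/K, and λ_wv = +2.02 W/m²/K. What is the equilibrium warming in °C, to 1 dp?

Net feedback parameter λ = (−3.93) + (+0.47) + (+0.393) + (+0.232) + (+2.02) = -0.815 W/m²/K.
ΔT = −F/λ = −8.12/(-0.815) = 10.0 °C.

10.0 °C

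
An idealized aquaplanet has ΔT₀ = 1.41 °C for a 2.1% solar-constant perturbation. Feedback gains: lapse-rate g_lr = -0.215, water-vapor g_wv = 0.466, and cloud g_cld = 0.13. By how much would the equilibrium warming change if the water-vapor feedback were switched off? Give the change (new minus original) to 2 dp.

Original: g = 0.381, ΔT = 1.41/(1−0.381) = 2.2779 °C.
Without water-vapor: g' = -0.085, ΔT' = 1.41/(1+0.085) = 1.2995 °C.
Change = 1.2995 − 2.2779 = -0.98 °C.

-0.98 °C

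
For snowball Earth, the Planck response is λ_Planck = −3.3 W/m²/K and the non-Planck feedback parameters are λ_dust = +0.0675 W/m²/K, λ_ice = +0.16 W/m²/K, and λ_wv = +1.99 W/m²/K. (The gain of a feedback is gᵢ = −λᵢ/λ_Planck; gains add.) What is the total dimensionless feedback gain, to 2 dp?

Convert to gains: g_dust = 0.0675/3.3 = 0.02045; g_ice = 0.16/3.3 = 0.04848; g_wv = 1.99/3.3 = 0.603.
Total gain g = 0.67193.

0.67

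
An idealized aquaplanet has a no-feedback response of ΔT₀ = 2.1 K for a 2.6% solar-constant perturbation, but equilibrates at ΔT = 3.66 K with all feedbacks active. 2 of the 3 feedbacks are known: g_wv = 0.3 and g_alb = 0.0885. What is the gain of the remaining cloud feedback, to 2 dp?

Amplification A = ΔT/ΔT₀ = 3.66/2.1 = 1.743.
Total gain g = 1 − 1/A = 1 − 1/1.743 = 0.4263.
Known gains sum to 0.3 + 0.0885 = 0.3885.
g_cld = 0.4263 − 0.3885 = 0.04.

0.04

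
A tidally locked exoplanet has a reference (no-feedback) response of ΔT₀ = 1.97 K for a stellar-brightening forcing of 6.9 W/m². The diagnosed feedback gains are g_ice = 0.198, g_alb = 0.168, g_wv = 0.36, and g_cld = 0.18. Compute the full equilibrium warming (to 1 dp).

21.0 K

Total gain g = 0.198 + 0.168 + 0.36 + 0.18 = 0.906.
Amplification A = 1/(1 − 0.906) = 10.64.
ΔT = 1.97 × 10.64 = 21.0 K.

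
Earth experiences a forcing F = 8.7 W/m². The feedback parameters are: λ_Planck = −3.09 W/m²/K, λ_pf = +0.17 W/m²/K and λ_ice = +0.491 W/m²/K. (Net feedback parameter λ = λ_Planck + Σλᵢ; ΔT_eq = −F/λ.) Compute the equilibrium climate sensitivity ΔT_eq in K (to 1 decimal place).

3.6 K

Net feedback parameter λ = (−3.09) + (+0.17) + (+0.491) = -2.429 W/m²/K.
ΔT = −F/λ = −8.7/(-2.429) = 3.6 K.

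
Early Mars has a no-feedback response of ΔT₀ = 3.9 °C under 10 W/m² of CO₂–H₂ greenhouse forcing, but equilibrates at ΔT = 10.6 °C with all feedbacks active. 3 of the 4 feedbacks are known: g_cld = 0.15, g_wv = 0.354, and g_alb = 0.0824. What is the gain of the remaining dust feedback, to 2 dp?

0.05

Amplification A = ΔT/ΔT₀ = 10.6/3.9 = 2.718.
Total gain g = 1 − 1/A = 1 − 1/2.718 = 0.6321.
Known gains sum to 0.15 + 0.354 + 0.0824 = 0.5864.
g_dust = 0.6321 − 0.5864 = 0.05.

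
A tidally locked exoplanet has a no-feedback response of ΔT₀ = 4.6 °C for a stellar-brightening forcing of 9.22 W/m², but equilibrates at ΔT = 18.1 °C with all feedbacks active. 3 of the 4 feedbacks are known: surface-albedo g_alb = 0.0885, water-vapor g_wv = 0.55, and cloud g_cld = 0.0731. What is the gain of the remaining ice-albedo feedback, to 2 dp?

0.03

Amplification A = ΔT/ΔT₀ = 18.1/4.6 = 3.935.
Total gain g = 1 − 1/A = 1 − 1/3.935 = 0.7459.
Known gains sum to 0.0885 + 0.55 + 0.0731 = 0.7116.
g_ice = 0.7459 − 0.7116 = 0.03.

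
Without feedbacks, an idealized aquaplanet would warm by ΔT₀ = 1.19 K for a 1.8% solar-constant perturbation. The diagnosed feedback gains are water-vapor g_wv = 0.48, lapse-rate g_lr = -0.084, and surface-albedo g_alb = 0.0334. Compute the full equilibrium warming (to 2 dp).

2.09 K

Total gain g = 0.48 − 0.084 + 0.0334 = 0.4294.
Amplification A = 1/(1 − 0.4294) = 1.753.
ΔT = 1.19 × 1.753 = 2.09 K.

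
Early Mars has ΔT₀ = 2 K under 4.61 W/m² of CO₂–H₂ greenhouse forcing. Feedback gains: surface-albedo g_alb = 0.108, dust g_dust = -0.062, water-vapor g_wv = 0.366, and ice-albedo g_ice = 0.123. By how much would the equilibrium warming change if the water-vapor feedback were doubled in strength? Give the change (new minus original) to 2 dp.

15.90 K

Original: g = 0.535, ΔT = 2/(1−0.535) = 4.3011 K.
With doubled water-vapor: g' = 0.901, ΔT' = 2/(1−0.901) = 20.2020 K.
Change = 20.2020 − 4.3011 = 15.90 K.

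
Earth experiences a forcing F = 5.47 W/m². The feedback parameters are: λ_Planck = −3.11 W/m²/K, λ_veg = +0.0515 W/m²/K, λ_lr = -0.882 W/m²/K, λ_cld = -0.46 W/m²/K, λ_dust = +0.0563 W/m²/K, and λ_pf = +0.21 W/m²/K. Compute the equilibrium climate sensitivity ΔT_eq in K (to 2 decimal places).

Net feedback parameter λ = (−3.11) + (+0.0515) + (-0.882) + (-0.46) + (+0.0563) + (+0.21) = -4.1342 W/m²/K.
ΔT = −F/λ = −5.47/(-4.1342) = 1.32 K.

1.32 K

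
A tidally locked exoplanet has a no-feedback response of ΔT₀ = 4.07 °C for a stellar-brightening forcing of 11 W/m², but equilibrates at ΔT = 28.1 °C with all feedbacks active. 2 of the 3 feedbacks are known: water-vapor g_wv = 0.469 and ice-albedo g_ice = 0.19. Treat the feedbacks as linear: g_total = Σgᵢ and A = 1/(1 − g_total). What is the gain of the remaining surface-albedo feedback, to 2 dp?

0.20

Amplification A = ΔT/ΔT₀ = 28.1/4.07 = 6.904.
Total gain g = 1 − 1/A = 1 − 1/6.904 = 0.8552.
Known gains sum to 0.469 + 0.19 = 0.659.
g_alb = 0.8552 − 0.659 = 0.20.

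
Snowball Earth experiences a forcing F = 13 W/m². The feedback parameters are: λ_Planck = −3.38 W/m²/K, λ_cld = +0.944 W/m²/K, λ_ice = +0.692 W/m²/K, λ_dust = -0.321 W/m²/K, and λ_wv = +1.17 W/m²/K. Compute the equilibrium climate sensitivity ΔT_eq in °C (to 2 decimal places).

Net feedback parameter λ = (−3.38) + (+0.944) + (+0.692) + (-0.321) + (+1.17) = -0.895 W/m²/K.
ΔT = −F/λ = −13/(-0.895) = 14.53 °C.

14.53 °C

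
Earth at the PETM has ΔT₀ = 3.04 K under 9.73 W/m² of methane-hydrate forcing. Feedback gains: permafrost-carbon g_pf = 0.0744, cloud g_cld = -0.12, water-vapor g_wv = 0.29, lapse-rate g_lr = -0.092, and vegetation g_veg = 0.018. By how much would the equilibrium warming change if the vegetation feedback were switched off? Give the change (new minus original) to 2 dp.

-0.08 K

Original: g = 0.1704, ΔT = 3.04/(1−0.1704) = 3.6644 K.
Without vegetation: g' = 0.1524, ΔT' = 3.04/(1−0.1524) = 3.5866 K.
Change = 3.5866 − 3.6644 = -0.08 K.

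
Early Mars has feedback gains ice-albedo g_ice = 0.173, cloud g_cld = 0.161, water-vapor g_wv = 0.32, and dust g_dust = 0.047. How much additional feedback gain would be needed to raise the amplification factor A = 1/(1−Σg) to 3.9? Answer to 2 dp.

0.04

Current total gain = 0.701.
Target gain for A = 3.9: g* = 1 − 1/3.9 = 0.7436.
Additional gain needed = 0.7436 − 0.701 = 0.04.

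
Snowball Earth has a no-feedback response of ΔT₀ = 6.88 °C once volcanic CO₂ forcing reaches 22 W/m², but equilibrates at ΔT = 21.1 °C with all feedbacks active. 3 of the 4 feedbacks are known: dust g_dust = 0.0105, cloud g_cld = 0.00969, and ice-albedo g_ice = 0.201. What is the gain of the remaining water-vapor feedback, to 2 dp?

0.45

Amplification A = ΔT/ΔT₀ = 21.1/6.88 = 3.067.
Total gain g = 1 − 1/A = 1 − 1/3.067 = 0.6739.
Known gains sum to 0.0105 + 0.00969 + 0.201 = 0.22119.
g_wv = 0.6739 − 0.22119 = 0.45.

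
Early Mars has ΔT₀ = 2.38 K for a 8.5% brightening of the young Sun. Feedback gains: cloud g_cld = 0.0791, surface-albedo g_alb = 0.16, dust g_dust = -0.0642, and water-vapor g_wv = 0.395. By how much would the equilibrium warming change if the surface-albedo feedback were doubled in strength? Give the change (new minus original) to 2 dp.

Original: g = 0.5699, ΔT = 2.38/(1−0.5699) = 5.5336 K.
With doubled surface-albedo: g' = 0.7299, ΔT' = 2.38/(1−0.7299) = 8.8116 K.
Change = 8.8116 − 5.5336 = 3.28 K.

3.28 K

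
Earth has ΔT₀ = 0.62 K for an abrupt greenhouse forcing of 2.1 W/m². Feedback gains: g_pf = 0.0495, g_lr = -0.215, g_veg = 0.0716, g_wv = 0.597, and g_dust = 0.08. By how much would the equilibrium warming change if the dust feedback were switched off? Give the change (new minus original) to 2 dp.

Original: g = 0.5831, ΔT = 0.62/(1−0.5831) = 1.4872 K.
Without dust: g' = 0.5031, ΔT' = 0.62/(1−0.5031) = 1.2477 K.
Change = 1.2477 − 1.4872 = -0.24 K.

-0.24 K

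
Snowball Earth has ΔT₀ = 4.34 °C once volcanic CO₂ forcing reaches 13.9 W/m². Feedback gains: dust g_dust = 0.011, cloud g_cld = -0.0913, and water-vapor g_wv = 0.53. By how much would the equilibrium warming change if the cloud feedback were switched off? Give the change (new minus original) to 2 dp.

Original: g = 0.4497, ΔT = 4.34/(1−0.4497) = 7.8866 °C.
Without cloud: g' = 0.541, ΔT' = 4.34/(1−0.541) = 9.4553 °C.
Change = 9.4553 − 7.8866 = 1.57 °C.

1.57 °C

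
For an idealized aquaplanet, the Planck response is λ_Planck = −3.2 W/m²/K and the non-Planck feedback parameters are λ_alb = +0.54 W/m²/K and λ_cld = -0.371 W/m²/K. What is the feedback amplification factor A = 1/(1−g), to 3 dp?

1.056

Convert to gains: g_alb = 0.54/3.2 = 0.1688; g_cld = -0.371/3.2 = -0.1159.
Total gain g = 0.0529.
A = 1/(1 − 0.0529) = 1.056.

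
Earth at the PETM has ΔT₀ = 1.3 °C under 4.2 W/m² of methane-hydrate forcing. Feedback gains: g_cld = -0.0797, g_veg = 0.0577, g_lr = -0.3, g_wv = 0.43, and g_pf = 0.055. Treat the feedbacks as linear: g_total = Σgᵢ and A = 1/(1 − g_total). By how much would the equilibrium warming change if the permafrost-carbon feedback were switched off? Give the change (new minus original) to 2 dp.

Original: g = 0.163, ΔT = 1.3/(1−0.163) = 1.5532 °C.
Without permafrost-carbon: g' = 0.108, ΔT' = 1.3/(1−0.108) = 1.4574 °C.
Change = 1.4574 − 1.5532 = -0.10 °C.

-0.10 °C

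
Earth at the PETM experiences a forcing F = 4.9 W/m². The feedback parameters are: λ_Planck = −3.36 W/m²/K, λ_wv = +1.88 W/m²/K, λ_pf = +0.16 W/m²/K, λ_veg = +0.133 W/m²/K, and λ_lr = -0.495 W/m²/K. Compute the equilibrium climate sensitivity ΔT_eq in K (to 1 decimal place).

Net feedback parameter λ = (−3.36) + (+1.88) + (+0.16) + (+0.133) + (-0.495) = -1.682 W/m²/K.
ΔT = −F/λ = −4.9/(-1.682) = 2.9 K.

2.9 K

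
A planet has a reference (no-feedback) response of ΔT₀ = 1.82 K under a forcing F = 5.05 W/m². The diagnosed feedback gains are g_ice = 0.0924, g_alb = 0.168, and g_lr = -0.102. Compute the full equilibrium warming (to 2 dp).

Total gain g = 0.0924 + 0.168 − 0.102 = 0.1584.
Amplification A = 1/(1 − 0.1584) = 1.188.
ΔT = 1.82 × 1.188 = 2.16 K.

2.16 K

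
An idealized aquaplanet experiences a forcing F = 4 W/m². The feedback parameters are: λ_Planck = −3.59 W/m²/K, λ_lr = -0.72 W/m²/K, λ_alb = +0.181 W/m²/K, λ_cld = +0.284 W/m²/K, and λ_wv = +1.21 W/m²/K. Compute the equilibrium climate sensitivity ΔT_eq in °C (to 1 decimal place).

1.5 °C

Net feedback parameter λ = (−3.59) + (-0.72) + (+0.181) + (+0.284) + (+1.21) = -2.635 W/m²/K.
ΔT = −F/λ = −4/(-2.635) = 1.5 °C.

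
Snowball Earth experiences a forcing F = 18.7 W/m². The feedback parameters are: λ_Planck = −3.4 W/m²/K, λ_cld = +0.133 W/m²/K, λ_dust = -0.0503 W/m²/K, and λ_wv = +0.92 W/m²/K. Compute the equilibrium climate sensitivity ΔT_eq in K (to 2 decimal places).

7.80 K

Net feedback parameter λ = (−3.4) + (+0.133) + (-0.0503) + (+0.92) = -2.3973 W/m²/K.
ΔT = −F/λ = −18.7/(-2.3973) = 7.80 K.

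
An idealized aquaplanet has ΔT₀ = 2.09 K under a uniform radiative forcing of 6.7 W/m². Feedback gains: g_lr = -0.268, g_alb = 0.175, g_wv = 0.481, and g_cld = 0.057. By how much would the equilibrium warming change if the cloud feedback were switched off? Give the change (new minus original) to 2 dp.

Original: g = 0.445, ΔT = 2.09/(1−0.445) = 3.7658 K.
Without cloud: g' = 0.388, ΔT' = 2.09/(1−0.388) = 3.4150 K.
Change = 3.4150 − 3.7658 = -0.35 K.

-0.35 K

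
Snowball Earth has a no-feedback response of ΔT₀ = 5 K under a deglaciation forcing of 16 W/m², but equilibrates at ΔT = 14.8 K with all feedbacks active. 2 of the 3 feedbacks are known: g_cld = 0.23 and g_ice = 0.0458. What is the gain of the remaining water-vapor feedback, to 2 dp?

0.39

Amplification A = ΔT/ΔT₀ = 14.8/5 = 2.96.
Total gain g = 1 − 1/A = 1 − 1/2.96 = 0.6622.
Known gains sum to 0.23 + 0.0458 = 0.2758.
g_wv = 0.6622 − 0.2758 = 0.39.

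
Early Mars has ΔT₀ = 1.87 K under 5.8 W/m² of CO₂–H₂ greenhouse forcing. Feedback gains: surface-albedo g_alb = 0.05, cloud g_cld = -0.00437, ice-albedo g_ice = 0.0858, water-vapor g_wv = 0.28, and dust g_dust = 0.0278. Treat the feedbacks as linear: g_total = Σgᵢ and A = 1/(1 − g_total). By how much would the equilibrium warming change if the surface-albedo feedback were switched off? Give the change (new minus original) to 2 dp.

Original: g = 0.43923, ΔT = 1.87/(1−0.43923) = 3.3347 K.
Without surface-albedo: g' = 0.38923, ΔT' = 1.87/(1−0.38923) = 3.0617 K.
Change = 3.0617 − 3.3347 = -0.27 K.

-0.27 K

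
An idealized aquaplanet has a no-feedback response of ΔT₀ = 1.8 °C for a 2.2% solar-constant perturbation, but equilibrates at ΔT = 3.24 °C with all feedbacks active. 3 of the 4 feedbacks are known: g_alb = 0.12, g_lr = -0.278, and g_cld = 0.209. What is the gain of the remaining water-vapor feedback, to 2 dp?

0.39

Amplification A = ΔT/ΔT₀ = 3.24/1.8 = 1.8.
Total gain g = 1 − 1/A = 1 − 1/1.8 = 0.4444.
Known gains sum to 0.12 − 0.278 + 0.209 = 0.051.
g_wv = 0.4444 − 0.051 = 0.39.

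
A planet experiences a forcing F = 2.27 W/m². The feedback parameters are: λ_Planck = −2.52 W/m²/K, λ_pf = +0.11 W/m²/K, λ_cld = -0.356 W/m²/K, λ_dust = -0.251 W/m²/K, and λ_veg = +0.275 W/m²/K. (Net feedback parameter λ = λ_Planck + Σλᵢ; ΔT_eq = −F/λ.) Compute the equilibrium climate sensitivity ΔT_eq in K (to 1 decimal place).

0.8 K

Net feedback parameter λ = (−2.52) + (+0.11) + (-0.356) + (-0.251) + (+0.275) = -2.742 W/m²/K.
ΔT = −F/λ = −2.27/(-2.742) = 0.8 K.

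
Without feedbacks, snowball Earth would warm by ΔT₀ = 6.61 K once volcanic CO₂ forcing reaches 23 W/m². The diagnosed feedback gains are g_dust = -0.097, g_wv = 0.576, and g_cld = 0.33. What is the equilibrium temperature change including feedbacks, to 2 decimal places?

34.61 K

Total gain g = -0.097 + 0.576 + 0.33 = 0.809.
Amplification A = 1/(1 − 0.809) = 5.236.
ΔT = 6.61 × 5.236 = 34.61 K.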